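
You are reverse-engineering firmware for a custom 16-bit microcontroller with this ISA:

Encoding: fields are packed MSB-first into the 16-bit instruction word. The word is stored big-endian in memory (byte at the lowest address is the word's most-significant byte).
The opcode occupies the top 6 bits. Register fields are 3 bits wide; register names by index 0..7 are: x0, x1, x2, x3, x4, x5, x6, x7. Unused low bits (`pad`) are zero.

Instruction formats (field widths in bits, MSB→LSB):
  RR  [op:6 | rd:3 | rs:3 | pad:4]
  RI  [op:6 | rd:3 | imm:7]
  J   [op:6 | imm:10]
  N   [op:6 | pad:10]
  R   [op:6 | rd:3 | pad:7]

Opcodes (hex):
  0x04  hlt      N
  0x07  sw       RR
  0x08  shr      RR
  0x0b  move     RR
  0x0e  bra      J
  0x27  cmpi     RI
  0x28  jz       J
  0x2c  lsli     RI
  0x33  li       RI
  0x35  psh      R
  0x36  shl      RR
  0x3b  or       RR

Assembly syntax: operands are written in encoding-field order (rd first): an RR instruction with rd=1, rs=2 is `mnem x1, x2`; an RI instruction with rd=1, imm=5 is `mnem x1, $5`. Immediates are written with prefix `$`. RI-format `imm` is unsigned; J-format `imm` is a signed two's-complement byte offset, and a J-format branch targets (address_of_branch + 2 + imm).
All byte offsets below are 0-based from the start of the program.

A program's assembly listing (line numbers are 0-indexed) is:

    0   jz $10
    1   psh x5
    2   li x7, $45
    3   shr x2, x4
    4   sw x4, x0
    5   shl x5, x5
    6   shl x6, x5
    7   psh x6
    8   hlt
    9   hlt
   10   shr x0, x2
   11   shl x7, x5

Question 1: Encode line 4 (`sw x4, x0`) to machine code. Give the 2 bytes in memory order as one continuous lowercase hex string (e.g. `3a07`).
1e00

line 4 (sw): pack op=0x7:6|rd=4:3|rs=0:3|pad=0:4 = 0x1e00; big→ 1e 00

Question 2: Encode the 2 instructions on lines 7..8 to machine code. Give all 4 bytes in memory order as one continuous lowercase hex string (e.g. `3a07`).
7. psh fields op=0x35:6|rd=6:3|pad=0:7 → word d700h → d7 00
8. hlt fields op=0x4:6|pad=0:10 → word 1000h → 10 00

d7001000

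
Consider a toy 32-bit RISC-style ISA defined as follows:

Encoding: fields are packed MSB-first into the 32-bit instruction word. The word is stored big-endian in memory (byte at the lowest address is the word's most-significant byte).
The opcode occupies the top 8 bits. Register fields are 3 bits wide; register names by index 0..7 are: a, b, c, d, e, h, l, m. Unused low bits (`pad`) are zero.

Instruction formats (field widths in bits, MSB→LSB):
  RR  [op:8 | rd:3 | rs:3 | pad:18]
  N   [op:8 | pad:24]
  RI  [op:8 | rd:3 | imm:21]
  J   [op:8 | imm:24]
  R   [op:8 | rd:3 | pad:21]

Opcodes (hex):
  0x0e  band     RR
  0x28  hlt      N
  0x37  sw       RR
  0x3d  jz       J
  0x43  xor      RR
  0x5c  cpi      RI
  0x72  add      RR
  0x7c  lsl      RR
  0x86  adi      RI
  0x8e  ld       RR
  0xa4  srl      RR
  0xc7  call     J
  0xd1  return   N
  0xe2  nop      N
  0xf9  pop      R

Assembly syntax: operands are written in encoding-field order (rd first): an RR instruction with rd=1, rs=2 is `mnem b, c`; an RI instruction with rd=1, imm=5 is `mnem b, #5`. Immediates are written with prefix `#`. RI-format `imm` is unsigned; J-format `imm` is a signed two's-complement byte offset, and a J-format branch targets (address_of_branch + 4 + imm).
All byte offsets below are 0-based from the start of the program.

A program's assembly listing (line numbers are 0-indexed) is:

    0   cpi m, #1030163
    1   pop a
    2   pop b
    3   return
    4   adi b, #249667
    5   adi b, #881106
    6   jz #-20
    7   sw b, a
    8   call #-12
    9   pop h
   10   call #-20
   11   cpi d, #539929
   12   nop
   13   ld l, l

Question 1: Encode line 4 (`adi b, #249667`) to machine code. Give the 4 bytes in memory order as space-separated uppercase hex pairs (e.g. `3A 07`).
86 23 CF 43

L4: adi op=0x86:8|rd=1:3|imm=249667:21 ⇒ 0x8623cf43 ⇒ big 86 23 cf 43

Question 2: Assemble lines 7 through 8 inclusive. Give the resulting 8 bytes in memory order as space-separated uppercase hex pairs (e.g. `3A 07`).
7. sw fields op=0x37:8|rd=1:3|rs=0:3|pad=0:18 → word 37200000h → 37 20 00 00
8. call fields op=0xc7:8|imm=-12:24 → word c7fffff4h → c7 ff ff f4

37 20 00 00 C7 FF FF F4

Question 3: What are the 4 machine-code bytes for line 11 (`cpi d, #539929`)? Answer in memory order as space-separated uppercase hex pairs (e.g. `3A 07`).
L11: cpi op=0x5c:8|rd=3:3|imm=539929:21 ⇒ 0x5c683d19 ⇒ big 5c 68 3d 19

5C 68 3D 19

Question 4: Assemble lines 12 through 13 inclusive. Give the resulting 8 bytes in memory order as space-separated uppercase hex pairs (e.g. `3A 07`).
12. nop fields op=0xe2:8|pad=0:24 → word e2000000h → e2 00 00 00
13. ld fields op=0x8e:8|rd=6:3|rs=6:3|pad=0:18 → word 8ed80000h → 8e d8 00 00

E2 00 00 00 8E D8 00 00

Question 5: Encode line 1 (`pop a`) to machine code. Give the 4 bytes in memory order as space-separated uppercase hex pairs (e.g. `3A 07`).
L1: pop op=0xf9:8|rd=0:3|pad=0:21 ⇒ 0xf9000000 ⇒ big f9 00 00 00

F9 00 00 00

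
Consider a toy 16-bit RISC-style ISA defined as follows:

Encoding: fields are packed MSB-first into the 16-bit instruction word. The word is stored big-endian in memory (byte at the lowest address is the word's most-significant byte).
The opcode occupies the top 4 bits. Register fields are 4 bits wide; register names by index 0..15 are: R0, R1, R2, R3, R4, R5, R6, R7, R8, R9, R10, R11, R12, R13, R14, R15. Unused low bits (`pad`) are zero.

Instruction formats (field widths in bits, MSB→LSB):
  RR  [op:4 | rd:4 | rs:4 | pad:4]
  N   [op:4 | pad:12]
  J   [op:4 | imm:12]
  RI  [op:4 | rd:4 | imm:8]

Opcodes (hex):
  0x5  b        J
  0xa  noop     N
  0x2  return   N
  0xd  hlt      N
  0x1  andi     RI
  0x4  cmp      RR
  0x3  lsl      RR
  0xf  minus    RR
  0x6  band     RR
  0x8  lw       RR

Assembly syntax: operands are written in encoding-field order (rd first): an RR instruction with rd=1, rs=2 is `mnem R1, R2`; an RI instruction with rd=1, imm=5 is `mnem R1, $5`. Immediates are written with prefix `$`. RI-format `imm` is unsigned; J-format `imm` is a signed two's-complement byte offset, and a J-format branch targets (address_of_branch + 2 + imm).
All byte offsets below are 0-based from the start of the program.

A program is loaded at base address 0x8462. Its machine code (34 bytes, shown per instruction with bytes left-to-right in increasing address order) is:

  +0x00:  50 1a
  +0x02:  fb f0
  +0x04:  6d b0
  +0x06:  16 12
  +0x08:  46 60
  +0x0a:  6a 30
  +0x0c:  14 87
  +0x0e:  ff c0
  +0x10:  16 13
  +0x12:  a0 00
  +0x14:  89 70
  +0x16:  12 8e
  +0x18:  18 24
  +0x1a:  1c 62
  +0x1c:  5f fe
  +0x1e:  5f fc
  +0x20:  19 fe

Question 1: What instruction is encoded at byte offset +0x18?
andi R8, $36

[18] 18 24 → 0x1824
  opcode bits[15:12]=0x1: andi/RI
  rd@[11:8]=0x8 ⇒ R8
  imm@[7:0]=0x24 ⇒ $36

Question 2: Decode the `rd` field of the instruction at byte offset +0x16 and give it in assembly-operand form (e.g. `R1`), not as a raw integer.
R2

@+16  big-endian(12 8e) = 0x128e
  top 4b → 0x1 → andi [RI]
  rd: (w>>8)&0xf=0x2 → R2
  imm: (w>>0)&0xff=0x8e → $142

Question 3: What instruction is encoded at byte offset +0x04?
band R13, R11

@+04  big-endian(6d b0) = 0x6db0
  opcode bits[15:12]=0x6: band/RR
  [11:8] rd=13 = R13
  [7:4] rs=11 = R11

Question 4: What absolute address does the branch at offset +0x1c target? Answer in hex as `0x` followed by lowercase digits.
0x847e

off 0x1c: read 5f fe as big → 0x5ffe
  op=0x5ffe>>12=0x5 ⇒ b (J)
  imm@[11:0]=0xffe (s12→-2) ⇒ $-2
  target = base 0x8462 + off 0x1c + 2 + imm -2 = 0x847e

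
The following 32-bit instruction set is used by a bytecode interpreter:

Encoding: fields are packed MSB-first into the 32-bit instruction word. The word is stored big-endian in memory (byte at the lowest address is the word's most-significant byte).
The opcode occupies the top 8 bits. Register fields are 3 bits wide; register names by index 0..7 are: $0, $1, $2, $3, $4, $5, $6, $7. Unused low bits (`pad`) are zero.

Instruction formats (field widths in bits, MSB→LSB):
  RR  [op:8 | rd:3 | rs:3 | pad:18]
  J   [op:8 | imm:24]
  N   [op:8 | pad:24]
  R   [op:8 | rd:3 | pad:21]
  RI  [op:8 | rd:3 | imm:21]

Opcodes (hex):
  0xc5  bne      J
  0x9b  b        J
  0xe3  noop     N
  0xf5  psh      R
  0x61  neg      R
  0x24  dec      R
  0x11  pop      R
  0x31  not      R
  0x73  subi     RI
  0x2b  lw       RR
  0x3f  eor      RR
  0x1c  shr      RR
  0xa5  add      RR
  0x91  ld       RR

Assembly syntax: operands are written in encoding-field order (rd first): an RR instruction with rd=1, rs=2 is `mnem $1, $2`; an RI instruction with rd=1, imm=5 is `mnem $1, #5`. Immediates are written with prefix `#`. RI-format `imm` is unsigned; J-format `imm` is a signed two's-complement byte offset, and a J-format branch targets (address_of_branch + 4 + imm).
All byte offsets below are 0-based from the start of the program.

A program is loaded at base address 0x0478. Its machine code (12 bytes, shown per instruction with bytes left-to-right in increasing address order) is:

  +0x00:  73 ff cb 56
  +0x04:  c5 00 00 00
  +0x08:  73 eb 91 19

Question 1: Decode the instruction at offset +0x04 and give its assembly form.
bne #0

+0x04: c5 00 00 00 ⇒ word 0xc5000000 (big)
  op=0xc5000000>>24=0xc5 ⇒ bne (J)
  imm@[23:0]=0x0 ⇒ #0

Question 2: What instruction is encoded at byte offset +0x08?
subi $7, #758041

+0x08: 73 eb 91 19 ⇒ word 0x73eb9119 (big)
  opcode bits[31:24]=0x73: subi/RI
  [23:21] rd=7 = $7
  [20:0] imm=758041 = #758041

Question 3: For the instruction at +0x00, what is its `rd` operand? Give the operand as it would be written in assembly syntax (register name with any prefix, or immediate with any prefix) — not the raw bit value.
[00] 73 ff cb 56 → 0x73ffcb56
  op=0x73ffcb56>>24=0x73 ⇒ subi (RI)
  rd@[23:21]=0x7 ⇒ $7
  imm@[20:0]=0x1fcb56 ⇒ #2083670

$7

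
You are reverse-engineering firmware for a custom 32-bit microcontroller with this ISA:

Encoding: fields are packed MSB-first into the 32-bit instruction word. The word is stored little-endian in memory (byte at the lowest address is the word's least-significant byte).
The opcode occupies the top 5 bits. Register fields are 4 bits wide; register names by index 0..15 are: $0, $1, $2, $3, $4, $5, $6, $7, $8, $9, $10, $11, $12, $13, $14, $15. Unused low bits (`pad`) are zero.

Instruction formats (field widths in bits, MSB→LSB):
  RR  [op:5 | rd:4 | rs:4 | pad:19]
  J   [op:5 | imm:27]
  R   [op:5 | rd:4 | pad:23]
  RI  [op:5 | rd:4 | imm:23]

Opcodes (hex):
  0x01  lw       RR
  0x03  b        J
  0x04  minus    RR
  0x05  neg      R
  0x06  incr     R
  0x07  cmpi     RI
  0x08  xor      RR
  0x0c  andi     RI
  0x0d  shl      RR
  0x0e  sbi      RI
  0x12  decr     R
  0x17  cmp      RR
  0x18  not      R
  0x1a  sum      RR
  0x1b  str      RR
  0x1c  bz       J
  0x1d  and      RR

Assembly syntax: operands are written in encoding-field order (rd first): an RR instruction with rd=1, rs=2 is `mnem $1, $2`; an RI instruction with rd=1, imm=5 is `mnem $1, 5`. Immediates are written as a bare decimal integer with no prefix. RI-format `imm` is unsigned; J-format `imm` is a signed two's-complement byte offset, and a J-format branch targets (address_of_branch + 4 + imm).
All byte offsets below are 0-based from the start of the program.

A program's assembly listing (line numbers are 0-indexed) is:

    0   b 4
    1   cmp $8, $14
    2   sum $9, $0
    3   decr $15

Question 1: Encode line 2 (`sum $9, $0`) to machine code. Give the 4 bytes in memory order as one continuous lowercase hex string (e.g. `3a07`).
line 2 (sum): pack op=0x1a:5|rd=9:4|rs=0:4|pad=0:19 = 0xd4800000; little→ 00 00 80 d4

000080d4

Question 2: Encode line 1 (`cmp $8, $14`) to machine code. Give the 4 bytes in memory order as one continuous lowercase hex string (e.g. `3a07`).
000070bc

line 1 (cmp): pack op=0x17:5|rd=8:4|rs=14:4|pad=0:19 = 0xbc700000; little→ 00 00 70 bc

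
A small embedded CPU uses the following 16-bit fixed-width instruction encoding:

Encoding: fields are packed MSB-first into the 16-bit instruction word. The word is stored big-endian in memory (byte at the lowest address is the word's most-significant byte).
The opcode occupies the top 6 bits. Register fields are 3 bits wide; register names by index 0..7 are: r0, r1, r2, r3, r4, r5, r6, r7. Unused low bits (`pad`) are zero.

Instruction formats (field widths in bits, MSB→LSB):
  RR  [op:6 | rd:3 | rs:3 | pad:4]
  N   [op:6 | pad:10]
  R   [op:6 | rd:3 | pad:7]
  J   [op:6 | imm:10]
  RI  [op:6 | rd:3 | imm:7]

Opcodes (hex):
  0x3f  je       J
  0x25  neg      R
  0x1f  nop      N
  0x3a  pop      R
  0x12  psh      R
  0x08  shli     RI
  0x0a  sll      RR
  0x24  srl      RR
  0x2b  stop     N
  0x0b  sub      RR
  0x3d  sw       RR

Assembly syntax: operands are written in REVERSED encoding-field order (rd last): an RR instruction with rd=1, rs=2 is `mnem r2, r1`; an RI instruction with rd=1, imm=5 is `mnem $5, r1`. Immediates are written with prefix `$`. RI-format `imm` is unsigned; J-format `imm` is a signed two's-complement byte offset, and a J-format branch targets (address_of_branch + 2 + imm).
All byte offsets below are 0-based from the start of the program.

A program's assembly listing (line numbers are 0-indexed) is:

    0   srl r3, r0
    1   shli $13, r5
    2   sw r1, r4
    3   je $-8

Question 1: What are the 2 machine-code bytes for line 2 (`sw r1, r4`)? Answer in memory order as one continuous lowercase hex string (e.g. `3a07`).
f610

L2: sw op=0x3d:6|rd=4:3|rs=1:3|pad=0:4 ⇒ 0xf610 ⇒ big f6 10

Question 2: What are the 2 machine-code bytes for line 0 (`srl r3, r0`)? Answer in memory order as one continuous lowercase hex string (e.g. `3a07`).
L0: srl op=0x24:6|rd=0:3|rs=3:3|pad=0:4 ⇒ 0x9030 ⇒ big 90 30

9030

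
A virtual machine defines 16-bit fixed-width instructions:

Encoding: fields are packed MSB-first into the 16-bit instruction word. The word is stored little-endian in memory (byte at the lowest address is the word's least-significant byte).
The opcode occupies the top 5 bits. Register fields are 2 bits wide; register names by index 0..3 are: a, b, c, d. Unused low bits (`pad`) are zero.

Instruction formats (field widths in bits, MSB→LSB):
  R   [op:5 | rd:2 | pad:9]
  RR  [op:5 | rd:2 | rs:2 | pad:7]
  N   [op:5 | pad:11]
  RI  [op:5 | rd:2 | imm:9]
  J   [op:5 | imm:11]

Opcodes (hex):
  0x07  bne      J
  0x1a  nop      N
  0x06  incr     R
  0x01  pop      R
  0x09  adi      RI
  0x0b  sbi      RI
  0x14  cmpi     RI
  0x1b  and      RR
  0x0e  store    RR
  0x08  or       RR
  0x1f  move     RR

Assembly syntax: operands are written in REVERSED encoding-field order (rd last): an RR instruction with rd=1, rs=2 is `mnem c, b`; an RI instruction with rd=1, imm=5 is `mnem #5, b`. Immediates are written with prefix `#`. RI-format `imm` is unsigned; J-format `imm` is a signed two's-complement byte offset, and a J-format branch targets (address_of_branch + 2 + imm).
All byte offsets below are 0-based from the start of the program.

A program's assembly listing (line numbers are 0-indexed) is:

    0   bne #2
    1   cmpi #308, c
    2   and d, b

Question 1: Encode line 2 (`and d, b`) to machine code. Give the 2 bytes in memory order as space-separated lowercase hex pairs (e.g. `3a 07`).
line 2 (and): pack op=0x1b:5|rd=1:2|rs=3:2|pad=0:7 = 0xdb80; little→ 80 db

80 db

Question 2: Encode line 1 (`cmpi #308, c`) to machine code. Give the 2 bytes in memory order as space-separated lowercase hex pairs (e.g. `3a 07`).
34 a5

L1: cmpi op=0x14:5|rd=2:2|imm=308:9 ⇒ 0xa534 ⇒ little 34 a5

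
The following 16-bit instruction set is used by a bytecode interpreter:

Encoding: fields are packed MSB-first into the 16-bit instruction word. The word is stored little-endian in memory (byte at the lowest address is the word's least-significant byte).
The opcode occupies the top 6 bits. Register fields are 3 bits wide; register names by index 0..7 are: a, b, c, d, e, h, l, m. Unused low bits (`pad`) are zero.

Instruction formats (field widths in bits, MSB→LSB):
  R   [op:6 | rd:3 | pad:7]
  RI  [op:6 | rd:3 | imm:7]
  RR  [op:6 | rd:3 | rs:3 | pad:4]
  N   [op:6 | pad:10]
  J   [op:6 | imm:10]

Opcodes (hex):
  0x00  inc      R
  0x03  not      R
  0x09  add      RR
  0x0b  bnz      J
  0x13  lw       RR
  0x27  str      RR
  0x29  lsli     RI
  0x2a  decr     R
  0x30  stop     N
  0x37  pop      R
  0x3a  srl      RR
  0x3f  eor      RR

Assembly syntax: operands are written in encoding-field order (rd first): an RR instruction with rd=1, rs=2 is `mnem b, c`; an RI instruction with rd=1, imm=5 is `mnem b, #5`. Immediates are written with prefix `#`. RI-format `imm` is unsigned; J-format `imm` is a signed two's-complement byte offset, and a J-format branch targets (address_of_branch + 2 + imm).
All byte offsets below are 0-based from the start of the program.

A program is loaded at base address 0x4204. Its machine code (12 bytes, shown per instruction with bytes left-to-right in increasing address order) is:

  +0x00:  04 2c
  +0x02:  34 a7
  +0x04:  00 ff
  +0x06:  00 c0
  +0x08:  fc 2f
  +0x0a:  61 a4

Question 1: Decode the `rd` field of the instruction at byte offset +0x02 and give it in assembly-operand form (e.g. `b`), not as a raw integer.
l

off 0x02: read 34 a7 as little → 0xa734
  op=0xa734>>10=0x29 ⇒ lsli (RI)
  rd@[9:7]=0x6 ⇒ l
  imm@[6:0]=0x34 ⇒ #52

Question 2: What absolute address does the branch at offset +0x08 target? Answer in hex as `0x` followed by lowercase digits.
[08] fc 2f → 0x2ffc
  top 6b → 0xb → bnz [J]
  [9:0] imm=1020 (s10→-4) = #-4
  target = base 0x4204 + off 0x08 + 2 + imm -4 = 0x420a

0x420a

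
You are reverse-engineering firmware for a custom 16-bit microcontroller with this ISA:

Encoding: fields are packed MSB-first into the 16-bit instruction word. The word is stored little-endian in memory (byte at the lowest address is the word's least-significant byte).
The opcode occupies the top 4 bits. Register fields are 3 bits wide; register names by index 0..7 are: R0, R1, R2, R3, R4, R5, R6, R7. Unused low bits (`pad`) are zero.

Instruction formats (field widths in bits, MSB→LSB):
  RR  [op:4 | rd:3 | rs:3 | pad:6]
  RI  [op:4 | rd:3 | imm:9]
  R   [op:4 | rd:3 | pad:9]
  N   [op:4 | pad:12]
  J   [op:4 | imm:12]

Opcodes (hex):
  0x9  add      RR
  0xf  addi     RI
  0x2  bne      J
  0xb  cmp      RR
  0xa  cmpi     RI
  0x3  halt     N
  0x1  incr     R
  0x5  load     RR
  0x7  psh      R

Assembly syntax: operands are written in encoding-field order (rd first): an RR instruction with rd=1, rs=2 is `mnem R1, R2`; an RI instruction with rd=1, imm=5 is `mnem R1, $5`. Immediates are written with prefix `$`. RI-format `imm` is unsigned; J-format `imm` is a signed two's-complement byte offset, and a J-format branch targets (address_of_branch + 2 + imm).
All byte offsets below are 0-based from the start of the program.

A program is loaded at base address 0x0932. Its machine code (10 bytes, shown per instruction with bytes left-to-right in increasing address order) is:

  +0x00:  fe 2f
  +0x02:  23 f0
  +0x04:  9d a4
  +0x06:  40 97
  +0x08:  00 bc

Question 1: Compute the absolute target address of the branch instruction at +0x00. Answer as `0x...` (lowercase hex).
0x0932

@+00  little-endian(fe 2f) = 0x2ffe
  op=0x2ffe>>12=0x2 ⇒ bne (J)
  [11:0] imm=4094 (s12→-2) = $-2
  target = base 0x0932 + off 0x00 + 2 + imm -2 = 0x0932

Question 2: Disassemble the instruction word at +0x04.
@+04  little-endian(9d a4) = 0xa49d
  top 4b → 0xa → cmpi [RI]
  [11:9] rd=2 = R2
  [8:0] imm=157 = $157

cmpi R2, $157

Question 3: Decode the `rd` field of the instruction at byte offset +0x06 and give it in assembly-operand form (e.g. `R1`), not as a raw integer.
R3

off 0x06: read 40 97 as little → 0x9740
  top 4b → 0x9 → add [RR]
  [11:9] rd=3 = R3
  [8:6] rs=5 = R5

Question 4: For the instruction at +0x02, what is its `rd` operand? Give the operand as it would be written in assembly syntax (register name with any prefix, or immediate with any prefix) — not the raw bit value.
R0

+0x02: 23 f0 ⇒ word 0xf023 (little)
  opcode bits[15:12]=0xf: addi/RI
  rd: (w>>9)&0x7=0x0 → R0
  imm: (w>>0)&0x1ff=0x23 → $35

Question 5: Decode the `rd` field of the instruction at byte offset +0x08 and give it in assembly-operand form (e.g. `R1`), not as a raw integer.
R6

[08] 00 bc → 0xbc00
  opcode bits[15:12]=0xb: cmp/RR
  rd@[11:9]=0x6 ⇒ R6
  rs@[8:6]=0x0 ⇒ R0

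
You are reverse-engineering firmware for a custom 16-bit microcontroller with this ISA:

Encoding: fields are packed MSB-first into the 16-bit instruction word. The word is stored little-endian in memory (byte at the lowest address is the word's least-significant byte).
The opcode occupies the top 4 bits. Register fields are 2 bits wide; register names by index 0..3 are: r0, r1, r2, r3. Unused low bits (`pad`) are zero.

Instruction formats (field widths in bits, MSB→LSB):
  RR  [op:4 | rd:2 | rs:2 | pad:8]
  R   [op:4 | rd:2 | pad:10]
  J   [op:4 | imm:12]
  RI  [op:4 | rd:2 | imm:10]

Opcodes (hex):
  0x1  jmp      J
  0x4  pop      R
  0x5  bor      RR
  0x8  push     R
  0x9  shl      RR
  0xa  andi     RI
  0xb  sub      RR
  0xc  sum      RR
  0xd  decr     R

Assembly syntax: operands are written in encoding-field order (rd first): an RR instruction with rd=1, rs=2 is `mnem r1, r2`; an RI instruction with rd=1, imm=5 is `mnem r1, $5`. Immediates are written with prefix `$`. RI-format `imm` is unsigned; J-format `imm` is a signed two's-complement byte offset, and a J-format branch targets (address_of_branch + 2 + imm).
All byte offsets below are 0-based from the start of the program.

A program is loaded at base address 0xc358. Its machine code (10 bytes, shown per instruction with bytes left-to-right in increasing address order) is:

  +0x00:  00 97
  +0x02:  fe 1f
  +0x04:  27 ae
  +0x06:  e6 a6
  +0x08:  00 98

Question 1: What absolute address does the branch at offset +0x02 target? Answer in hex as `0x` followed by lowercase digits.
0xc35a

+0x02: fe 1f ⇒ word 0x1ffe (little)
  opcode bits[15:12]=0x1: jmp/J
  imm: (w>>0)&0xfff=0xffe (s12→-2) → $-2
  target = base 0xc358 + off 0x02 + 2 + imm -2 = 0xc35a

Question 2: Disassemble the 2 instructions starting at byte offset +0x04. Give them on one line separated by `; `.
[04] 27 ae → 0xae27
  opcode bits[15:12]=0xa: andi/RI
  rd: (w>>10)&0x3=0x3 → r3
  imm: (w>>0)&0x3ff=0x227 → $551
[06] e6 a6 → 0xa6e6
  opcode bits[15:12]=0xa: andi/RI
  rd: (w>>10)&0x3=0x1 → r1
  imm: (w>>0)&0x3ff=0x2e6 → $742

andi r3, $551; andi r1, $742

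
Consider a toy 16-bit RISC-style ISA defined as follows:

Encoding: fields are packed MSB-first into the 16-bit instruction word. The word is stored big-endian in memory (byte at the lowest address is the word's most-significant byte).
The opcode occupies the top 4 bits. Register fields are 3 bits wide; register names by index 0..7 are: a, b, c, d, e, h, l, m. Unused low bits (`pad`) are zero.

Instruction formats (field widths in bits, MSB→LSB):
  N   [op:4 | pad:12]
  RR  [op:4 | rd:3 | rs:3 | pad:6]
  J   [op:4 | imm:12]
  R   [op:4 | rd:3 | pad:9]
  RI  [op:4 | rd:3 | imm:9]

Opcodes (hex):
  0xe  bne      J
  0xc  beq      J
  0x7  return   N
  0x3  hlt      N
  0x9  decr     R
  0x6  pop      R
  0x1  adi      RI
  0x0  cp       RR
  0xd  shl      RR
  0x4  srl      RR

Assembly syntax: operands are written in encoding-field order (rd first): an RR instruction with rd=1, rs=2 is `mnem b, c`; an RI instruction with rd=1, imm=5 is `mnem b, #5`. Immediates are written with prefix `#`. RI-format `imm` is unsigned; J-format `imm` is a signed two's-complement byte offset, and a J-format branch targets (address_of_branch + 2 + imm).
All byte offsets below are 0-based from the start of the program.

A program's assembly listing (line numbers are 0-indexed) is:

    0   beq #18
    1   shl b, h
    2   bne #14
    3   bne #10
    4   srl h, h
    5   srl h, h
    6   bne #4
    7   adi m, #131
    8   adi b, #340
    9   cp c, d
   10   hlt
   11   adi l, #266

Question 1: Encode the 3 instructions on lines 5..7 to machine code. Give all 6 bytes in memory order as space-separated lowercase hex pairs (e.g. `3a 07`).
4b 40 e0 04 1e 83

L5: srl op=0x4:4|rd=5:3|rs=5:3|pad=0:6 ⇒ 0x4b40 ⇒ big 4b 40
L6: bne op=0xe:4|imm=4:12 ⇒ 0xe004 ⇒ big e0 04
L7: adi op=0x1:4|rd=7:3|imm=131:9 ⇒ 0x1e83 ⇒ big 1e 83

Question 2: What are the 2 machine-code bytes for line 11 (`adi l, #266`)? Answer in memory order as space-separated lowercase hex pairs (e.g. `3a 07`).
1d 0a

line 11 (adi): pack op=0x1:4|rd=6:3|imm=266:9 = 0x1d0a; big→ 1d 0a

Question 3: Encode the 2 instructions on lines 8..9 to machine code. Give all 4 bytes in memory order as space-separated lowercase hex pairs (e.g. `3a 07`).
13 54 04 c0

8. adi fields op=0x1:4|rd=1:3|imm=340:9 → word 1354h → 13 54
9. cp fields op=0x0:4|rd=2:3|rs=3:3|pad=0:6 → word 04c0h → 04 c0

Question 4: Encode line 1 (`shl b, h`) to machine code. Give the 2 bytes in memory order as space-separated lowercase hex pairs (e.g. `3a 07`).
1. shl fields op=0xd:4|rd=1:3|rs=5:3|pad=0:6 → word d340h → d3 40

d3 40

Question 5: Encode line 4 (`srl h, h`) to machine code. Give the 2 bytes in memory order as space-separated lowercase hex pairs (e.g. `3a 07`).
line 4 (srl): pack op=0x4:4|rd=5:3|rs=5:3|pad=0:6 = 0x4b40; big→ 4b 40

4b 40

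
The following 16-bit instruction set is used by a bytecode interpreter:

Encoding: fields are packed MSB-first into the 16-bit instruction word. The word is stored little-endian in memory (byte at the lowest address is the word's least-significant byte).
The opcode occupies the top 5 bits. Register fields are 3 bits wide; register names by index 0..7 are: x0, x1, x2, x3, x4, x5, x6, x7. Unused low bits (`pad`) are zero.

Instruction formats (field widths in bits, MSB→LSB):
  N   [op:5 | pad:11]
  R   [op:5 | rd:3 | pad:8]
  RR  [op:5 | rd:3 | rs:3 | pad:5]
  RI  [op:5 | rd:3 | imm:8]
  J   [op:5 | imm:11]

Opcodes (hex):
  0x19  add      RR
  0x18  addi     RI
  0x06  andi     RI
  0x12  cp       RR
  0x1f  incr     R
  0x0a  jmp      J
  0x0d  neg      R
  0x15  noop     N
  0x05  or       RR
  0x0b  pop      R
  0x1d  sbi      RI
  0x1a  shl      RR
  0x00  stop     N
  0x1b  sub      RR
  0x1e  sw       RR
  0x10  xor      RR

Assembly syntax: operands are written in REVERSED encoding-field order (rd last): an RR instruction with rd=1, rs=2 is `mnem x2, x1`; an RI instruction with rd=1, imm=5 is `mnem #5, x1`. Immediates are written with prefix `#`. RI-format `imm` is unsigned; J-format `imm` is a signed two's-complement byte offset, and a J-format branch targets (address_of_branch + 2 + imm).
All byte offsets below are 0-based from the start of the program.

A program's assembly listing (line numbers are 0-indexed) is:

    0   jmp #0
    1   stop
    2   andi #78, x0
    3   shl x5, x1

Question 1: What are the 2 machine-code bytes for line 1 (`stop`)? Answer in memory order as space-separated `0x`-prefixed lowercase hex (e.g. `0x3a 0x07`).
L1: stop op=0x0:5|pad=0:11 ⇒ 0x0000 ⇒ little 00 00

0x00 0x00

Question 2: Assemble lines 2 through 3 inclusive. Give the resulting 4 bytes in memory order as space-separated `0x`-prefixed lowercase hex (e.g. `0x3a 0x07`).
2. andi fields op=0x6:5|rd=0:3|imm=78:8 → word 304eh → 4e 30
3. shl fields op=0x1a:5|rd=1:3|rs=5:3|pad=0:5 → word d1a0h → a0 d1

0x4e 0x30 0xa0 0xd1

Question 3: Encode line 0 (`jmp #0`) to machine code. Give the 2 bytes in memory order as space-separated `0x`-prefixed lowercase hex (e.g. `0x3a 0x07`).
0. jmp fields op=0xa:5|imm=0:11 → word 5000h → 00 50

0x00 0x50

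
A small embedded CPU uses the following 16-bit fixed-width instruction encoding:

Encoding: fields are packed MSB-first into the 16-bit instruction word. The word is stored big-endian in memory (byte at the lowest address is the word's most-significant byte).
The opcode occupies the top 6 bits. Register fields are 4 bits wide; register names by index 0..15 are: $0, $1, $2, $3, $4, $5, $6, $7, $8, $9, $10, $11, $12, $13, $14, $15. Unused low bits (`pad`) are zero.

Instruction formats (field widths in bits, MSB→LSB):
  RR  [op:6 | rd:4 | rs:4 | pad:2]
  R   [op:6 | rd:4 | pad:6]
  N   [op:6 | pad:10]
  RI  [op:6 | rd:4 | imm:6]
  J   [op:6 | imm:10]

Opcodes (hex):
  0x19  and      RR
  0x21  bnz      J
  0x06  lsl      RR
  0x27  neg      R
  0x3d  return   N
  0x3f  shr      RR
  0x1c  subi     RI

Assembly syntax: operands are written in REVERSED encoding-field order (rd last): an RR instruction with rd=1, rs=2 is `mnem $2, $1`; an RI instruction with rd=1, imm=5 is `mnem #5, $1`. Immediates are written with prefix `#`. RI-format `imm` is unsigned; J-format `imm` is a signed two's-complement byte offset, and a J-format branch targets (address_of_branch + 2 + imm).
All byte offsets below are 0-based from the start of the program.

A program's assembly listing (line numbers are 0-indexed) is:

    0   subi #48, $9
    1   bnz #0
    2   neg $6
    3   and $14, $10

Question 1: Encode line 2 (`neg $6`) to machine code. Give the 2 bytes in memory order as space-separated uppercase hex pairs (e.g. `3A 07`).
9D 80

2. neg fields op=0x27:6|rd=6:4|pad=0:6 → word 9d80h → 9d 80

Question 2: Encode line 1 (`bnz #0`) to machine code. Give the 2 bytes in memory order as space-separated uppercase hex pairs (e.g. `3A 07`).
1. bnz fields op=0x21:6|imm=0:10 → word 8400h → 84 00

84 00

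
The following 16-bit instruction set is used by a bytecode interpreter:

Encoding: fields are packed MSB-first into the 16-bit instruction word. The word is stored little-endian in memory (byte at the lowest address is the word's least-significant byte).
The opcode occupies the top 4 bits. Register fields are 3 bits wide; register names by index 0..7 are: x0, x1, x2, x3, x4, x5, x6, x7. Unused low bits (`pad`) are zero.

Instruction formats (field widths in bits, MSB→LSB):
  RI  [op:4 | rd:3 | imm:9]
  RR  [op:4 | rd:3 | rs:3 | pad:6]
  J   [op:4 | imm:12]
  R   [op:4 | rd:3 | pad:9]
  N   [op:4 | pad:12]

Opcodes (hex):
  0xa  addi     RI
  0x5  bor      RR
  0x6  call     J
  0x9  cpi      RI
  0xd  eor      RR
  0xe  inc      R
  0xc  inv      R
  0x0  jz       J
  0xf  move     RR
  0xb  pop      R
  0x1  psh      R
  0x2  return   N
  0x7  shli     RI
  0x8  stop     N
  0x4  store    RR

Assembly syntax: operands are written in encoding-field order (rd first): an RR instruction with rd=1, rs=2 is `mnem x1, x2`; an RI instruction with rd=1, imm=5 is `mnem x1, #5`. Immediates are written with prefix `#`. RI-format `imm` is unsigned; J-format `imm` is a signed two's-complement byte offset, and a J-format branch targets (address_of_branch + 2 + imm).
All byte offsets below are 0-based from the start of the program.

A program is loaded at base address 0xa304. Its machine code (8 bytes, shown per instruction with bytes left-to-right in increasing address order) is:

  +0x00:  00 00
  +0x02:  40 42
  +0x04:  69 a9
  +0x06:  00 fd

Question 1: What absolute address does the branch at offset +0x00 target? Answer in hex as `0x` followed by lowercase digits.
0xa306

[00] 00 00 → 0x0000
  opcode bits[15:12]=0x0: jz/J
  [11:0] imm=0 = #0
  target = base 0xa304 + off 0x00 + 2 + imm 0 = 0xa306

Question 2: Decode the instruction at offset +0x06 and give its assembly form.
@+06  little-endian(00 fd) = 0xfd00
  opcode bits[15:12]=0xf: move/RR
  [11:9] rd=6 = x6
  [8:6] rs=4 = x4

move x6, x4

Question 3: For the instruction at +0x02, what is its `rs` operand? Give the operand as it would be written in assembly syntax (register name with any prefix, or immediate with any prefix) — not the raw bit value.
@+02  little-endian(40 42) = 0x4240
  op=0x4240>>12=0x4 ⇒ store (RR)
  rd@[11:9]=0x1 ⇒ x1
  rs@[8:6]=0x1 ⇒ x1

x1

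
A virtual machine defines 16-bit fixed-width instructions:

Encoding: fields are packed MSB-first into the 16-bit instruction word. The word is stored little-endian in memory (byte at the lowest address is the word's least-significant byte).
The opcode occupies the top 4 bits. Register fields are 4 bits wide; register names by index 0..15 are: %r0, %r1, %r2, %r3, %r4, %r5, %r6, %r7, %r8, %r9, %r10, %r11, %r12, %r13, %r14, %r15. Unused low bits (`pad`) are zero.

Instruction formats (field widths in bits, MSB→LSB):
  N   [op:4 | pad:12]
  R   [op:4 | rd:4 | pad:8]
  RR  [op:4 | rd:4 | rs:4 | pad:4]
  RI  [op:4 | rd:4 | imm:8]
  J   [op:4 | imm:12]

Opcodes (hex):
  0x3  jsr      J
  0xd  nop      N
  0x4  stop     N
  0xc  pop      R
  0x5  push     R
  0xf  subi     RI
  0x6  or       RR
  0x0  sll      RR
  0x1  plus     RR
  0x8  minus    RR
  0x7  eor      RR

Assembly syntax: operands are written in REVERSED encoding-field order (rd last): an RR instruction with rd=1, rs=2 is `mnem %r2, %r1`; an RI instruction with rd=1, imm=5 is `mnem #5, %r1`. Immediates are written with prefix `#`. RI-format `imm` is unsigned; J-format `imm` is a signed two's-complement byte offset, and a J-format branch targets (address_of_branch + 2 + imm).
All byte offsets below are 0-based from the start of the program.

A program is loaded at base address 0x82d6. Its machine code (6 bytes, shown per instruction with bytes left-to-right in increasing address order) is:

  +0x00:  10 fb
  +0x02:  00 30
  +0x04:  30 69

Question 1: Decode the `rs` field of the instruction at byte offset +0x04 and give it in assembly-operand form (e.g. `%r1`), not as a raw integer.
%r3

[04] 30 69 → 0x6930
  op=0x6930>>12=0x6 ⇒ or (RR)
  rd@[11:8]=0x9 ⇒ %r9
  rs@[7:4]=0x3 ⇒ %r3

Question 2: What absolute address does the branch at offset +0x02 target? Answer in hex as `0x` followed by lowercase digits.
0x82da

off 0x02: read 00 30 as little → 0x3000
  op=0x3000>>12=0x3 ⇒ jsr (J)
  imm@[11:0]=0x0 ⇒ #0
  target = base 0x82d6 + off 0x02 + 2 + imm 0 = 0x82da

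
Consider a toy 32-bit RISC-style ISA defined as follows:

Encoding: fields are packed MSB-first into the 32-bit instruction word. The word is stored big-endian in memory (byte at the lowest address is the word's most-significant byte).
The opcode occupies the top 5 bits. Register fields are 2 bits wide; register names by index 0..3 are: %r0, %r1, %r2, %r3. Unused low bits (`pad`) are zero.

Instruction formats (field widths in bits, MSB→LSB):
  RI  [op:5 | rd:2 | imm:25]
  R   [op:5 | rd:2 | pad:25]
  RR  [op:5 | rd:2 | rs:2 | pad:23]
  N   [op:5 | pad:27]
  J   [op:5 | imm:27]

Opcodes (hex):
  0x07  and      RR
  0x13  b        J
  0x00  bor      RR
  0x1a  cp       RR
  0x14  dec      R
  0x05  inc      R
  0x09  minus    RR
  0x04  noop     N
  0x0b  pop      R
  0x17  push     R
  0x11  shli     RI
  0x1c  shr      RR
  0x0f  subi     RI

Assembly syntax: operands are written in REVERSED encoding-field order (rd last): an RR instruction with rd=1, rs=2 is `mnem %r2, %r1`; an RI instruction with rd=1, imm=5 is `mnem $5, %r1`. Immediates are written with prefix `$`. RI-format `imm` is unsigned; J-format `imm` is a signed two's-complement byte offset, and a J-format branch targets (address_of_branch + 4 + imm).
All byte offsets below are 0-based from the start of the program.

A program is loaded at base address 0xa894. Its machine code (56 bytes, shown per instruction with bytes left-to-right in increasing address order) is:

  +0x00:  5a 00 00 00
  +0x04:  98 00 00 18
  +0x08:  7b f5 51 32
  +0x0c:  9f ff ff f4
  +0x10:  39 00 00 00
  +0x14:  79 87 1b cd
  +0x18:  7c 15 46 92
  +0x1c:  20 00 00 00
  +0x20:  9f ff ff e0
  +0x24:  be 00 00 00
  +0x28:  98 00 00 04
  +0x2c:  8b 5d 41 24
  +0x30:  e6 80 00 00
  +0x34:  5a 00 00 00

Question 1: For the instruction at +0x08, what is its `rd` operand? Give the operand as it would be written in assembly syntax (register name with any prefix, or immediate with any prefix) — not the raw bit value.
%r1

[08] 7b f5 51 32 → 0x7bf55132
  top 5b → 0xf → subi [RI]
  rd: (w>>25)&0x3=0x1 → %r1
  imm: (w>>0)&0x1ffffff=0x1f55132 → $32854322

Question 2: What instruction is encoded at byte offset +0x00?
pop %r1

[00] 5a 00 00 00 → 0x5a000000
  op=0x5a000000>>27=0xb ⇒ pop (R)
  [26:25] rd=1 = %r1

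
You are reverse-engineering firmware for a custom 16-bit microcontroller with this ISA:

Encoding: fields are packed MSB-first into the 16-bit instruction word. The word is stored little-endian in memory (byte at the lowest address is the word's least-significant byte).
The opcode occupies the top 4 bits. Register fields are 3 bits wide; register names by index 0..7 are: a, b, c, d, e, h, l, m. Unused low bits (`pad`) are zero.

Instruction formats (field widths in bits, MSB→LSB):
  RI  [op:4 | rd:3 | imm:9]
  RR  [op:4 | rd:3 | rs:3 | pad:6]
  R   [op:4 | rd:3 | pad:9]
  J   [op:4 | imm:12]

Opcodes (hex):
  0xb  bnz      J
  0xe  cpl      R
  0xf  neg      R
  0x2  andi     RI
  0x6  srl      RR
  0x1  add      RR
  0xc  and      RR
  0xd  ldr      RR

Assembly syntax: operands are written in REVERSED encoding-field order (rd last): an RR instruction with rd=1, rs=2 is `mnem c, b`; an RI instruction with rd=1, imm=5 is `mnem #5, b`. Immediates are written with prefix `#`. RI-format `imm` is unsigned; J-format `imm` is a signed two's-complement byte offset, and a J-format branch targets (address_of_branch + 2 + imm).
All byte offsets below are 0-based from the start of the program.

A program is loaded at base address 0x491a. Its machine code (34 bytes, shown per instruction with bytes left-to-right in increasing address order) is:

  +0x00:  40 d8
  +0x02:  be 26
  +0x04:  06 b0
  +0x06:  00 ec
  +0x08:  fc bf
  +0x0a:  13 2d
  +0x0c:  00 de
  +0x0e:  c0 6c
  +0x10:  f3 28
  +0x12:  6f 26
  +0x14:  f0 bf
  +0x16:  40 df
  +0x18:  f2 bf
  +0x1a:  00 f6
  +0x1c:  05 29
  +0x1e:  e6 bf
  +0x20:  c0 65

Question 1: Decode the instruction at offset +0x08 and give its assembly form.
bnz #-4

[08] fc bf → 0xbffc
  op=0xbffc>>12=0xb ⇒ bnz (J)
  [11:0] imm=4092 (s12→-4) = #-4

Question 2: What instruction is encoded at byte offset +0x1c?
@+1c  little-endian(05 29) = 0x2905
  top 4b → 0x2 → andi [RI]
  rd@[11:9]=0x4 ⇒ e
  imm@[8:0]=0x105 ⇒ #261

andi #261, e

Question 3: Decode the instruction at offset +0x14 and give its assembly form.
bnz #-16

[14] f0 bf → 0xbff0
  opcode bits[15:12]=0xb: bnz/J
  imm@[11:0]=0xff0 (s12→-16) ⇒ #-16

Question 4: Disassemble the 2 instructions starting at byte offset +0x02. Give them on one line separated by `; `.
off 0x02: read be 26 as little → 0x26be
  op=0x26be>>12=0x2 ⇒ andi (RI)
  [11:9] rd=3 = d
  [8:0] imm=190 = #190
off 0x04: read 06 b0 as little → 0xb006
  op=0xb006>>12=0xb ⇒ bnz (J)
  [11:0] imm=6 = #6

andi #190, d; bnz #6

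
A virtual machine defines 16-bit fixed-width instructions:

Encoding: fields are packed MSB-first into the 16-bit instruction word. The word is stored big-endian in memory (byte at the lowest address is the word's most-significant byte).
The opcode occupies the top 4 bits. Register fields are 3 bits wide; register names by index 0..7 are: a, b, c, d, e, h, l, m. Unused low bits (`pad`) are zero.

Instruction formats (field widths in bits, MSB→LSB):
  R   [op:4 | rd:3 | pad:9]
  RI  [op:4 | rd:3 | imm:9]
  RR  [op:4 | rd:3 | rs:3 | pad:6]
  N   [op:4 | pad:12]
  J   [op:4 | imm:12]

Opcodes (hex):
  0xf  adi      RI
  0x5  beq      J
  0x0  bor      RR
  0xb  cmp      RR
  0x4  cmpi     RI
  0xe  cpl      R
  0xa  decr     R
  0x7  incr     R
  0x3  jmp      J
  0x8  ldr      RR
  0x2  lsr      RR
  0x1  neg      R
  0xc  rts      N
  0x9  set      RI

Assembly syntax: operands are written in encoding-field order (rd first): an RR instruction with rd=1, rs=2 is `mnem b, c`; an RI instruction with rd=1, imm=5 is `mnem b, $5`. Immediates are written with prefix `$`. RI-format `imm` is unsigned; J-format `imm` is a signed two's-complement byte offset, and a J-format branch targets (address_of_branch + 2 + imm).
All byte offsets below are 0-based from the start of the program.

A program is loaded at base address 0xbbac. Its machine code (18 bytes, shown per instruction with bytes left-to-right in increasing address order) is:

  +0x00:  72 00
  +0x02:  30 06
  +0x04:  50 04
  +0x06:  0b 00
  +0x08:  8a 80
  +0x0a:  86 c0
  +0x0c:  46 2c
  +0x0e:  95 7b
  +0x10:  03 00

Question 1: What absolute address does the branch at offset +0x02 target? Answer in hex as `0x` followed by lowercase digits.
0xbbb6

+0x02: 30 06 ⇒ word 0x3006 (big)
  top 4b → 0x3 → jmp [J]
  [11:0] imm=6 = $6
  target = base 0xbbac + off 0x02 + 2 + imm 6 = 0xbbb6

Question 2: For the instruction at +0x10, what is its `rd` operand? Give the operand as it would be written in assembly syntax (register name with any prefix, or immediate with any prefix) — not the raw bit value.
@+10  big-endian(03 00) = 0x0300
  opcode bits[15:12]=0x0: bor/RR
  rd@[11:9]=0x1 ⇒ b
  rs@[8:6]=0x4 ⇒ e

b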